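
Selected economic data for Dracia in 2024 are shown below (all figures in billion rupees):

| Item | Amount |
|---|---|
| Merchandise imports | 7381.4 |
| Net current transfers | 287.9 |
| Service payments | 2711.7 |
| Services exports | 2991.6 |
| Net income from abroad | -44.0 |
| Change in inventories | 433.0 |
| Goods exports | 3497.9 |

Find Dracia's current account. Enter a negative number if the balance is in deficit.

-3359.7

Goods balance = 3497.9 - 7381.4 = -3883.5
Services balance = 2991.6 - 2711.7 = 279.9
Trade balance (goods + services) = -3883.5 + 279.9 = -3603.6
Net primary income = -44.0
Net secondary income = 287.9
Current account = -3603.6 + (-44.0) + 287.9 = -3359.7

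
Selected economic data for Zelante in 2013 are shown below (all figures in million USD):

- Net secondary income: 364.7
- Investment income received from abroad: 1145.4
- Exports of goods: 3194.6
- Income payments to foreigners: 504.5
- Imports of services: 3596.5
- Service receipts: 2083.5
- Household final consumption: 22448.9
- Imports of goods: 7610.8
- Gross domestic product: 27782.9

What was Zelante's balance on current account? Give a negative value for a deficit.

-4923.6

Goods balance = 3194.6 - 7610.8 = -4416.2
Services balance = 2083.5 - 3596.5 = -1513.0
Trade balance (goods + services) = -4416.2 + (-1513.0) = -5929.2
Net primary income = 1145.4 - 504.5 = 640.9
Net secondary income = 364.7
Current account = -5929.2 + 640.9 + 364.7 = -4923.6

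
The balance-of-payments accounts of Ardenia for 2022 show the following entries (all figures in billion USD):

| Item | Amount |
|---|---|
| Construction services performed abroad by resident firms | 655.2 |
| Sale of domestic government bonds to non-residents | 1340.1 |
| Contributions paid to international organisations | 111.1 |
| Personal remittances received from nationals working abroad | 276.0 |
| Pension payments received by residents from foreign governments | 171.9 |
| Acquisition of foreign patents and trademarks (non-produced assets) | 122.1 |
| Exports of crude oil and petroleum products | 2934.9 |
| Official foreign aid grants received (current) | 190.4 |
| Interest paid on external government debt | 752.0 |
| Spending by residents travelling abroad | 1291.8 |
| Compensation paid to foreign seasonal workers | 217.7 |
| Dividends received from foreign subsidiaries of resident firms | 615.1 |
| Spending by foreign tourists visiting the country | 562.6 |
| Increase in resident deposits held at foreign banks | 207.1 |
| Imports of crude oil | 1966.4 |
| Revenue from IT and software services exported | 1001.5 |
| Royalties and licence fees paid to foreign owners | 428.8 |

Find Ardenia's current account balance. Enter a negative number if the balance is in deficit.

Goods: 2934.9 - 1966.4 = 968.5
Services: 655.2 - 1291.8 + 562.6 + 1001.5 - 428.8 = 498.7
Primary income: -752.0 - 217.7 + 615.1 = -354.6
Secondary income: -111.1 + 276.0 + 171.9 + 190.4 = 527.2
Current account = 968.5 + 498.7 + (-354.6) + 527.2 = 1639.8
(Excluded from the current account — financial account: sale of domestic government bonds to non-residents 1340.1, increase in resident deposits held at foreign banks 207.1; capital account: acquisition of foreign patents and trademarks (non-produced assets) 122.1.)

1639.8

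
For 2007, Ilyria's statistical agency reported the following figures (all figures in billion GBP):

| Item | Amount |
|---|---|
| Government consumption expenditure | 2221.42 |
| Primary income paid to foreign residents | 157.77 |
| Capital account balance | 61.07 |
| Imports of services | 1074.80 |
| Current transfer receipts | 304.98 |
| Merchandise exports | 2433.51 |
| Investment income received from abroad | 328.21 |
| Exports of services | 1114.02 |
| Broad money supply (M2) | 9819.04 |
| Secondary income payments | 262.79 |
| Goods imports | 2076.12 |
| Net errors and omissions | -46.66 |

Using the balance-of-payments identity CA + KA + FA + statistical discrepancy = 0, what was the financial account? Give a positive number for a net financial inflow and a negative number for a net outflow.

Goods balance = 2433.51 - 2076.12 = 357.39
Services balance = 1114.02 - 1074.80 = 39.22
Trade balance (goods + services) = 357.39 + 39.22 = 396.61
Net primary income = 328.21 - 157.77 = 170.44
Net secondary income = 304.98 - 262.79 = 42.19
Current account = 396.61 + 170.44 + 42.19 = 609.24
Financial account = -(609.24 + 61.07 + (-46.66)) = -623.65

-623.65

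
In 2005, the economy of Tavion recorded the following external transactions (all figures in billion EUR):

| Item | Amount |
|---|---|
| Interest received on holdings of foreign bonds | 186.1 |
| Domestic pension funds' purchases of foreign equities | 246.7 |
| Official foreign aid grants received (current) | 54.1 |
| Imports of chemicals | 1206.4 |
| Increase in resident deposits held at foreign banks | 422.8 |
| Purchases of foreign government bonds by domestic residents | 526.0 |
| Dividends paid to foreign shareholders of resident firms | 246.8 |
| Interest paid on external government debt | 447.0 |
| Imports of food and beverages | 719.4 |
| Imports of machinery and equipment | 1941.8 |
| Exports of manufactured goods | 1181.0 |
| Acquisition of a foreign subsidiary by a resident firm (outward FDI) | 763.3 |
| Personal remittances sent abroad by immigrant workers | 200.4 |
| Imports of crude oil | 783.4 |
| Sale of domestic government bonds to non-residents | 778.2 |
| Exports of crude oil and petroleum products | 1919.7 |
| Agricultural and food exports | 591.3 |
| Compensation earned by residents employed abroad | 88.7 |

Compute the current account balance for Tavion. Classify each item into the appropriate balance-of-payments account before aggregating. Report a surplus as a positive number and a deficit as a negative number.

Goods: -719.4 - 783.4 + 591.3 + 1181.0 - 1941.8 + 1919.7 - 1206.4 = -959.0
Primary income: -246.8 + 186.1 - 447.0 + 88.7 = -419.0
Secondary income: 54.1 - 200.4 = -146.3
Current account = (-959.0) + (-419.0) + (-146.3) = -1524.3
(Excluded from the current account — financial account: domestic pension funds' purchases of foreign equities 246.7, increase in resident deposits held at foreign banks 422.8, purchases of foreign government bonds by domestic residents 526.0, acquisition of a foreign subsidiary by a resident firm (outward FDI) 763.3, sale of domestic government bonds to non-residents 778.2.)

-1524.3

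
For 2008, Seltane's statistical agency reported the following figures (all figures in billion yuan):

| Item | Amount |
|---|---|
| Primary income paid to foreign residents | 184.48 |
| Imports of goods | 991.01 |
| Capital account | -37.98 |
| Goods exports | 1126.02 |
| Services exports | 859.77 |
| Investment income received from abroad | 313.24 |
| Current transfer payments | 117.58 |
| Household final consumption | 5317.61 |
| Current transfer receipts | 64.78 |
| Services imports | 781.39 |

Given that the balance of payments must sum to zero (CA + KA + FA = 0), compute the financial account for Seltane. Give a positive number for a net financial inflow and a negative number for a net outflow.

Goods balance = 1126.02 - 991.01 = 135.01
Services balance = 859.77 - 781.39 = 78.38
Trade balance (goods + services) = 135.01 + 78.38 = 213.39
Net primary income = 313.24 - 184.48 = 128.76
Net secondary income = 64.78 - 117.58 = -52.80
Current account = 213.39 + 128.76 + (-52.80) = 289.35
Financial account = -(289.35 + (-37.98)) = -251.37

-251.37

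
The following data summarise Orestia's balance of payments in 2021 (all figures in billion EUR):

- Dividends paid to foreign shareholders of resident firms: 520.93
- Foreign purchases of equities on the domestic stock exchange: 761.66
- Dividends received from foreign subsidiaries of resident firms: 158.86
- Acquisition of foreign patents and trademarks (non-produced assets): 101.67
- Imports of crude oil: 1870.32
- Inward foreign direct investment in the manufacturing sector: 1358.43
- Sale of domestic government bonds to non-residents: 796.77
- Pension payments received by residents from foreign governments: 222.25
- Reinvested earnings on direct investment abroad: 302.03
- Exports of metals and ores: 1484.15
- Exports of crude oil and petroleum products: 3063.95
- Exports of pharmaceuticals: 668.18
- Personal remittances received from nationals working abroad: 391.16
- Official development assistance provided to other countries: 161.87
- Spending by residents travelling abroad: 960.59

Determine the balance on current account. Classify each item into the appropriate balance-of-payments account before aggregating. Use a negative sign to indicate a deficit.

2776.87

Goods: 1484.15 - 1870.32 + 668.18 + 3063.95 = 3345.96
Services: -960.59
Primary income: -520.93 + 158.86 + 302.03 = -60.04
Secondary income: 391.16 + 222.25 - 161.87 = 451.54
Current account = 3345.96 + (-960.59) + (-60.04) + 451.54 = 2776.87
(Excluded from the current account — financial account: foreign purchases of equities on the domestic stock exchange 761.66, inward foreign direct investment in the manufacturing sector 1358.43, sale of domestic government bonds to non-residents 796.77; capital account: acquisition of foreign patents and trademarks (non-produced assets) 101.67.)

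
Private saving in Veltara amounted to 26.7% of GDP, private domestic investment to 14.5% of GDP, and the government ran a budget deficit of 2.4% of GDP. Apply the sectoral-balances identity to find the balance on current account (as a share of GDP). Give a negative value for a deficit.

9.8

By the sectoral-balances identity, CA = (S_private - I) + (T - G).
Private balance = 26.7 - 14.5 = 12.2
Government balance (T - G) = -2.4
CA = 12.2 + (-2.4) = 9.8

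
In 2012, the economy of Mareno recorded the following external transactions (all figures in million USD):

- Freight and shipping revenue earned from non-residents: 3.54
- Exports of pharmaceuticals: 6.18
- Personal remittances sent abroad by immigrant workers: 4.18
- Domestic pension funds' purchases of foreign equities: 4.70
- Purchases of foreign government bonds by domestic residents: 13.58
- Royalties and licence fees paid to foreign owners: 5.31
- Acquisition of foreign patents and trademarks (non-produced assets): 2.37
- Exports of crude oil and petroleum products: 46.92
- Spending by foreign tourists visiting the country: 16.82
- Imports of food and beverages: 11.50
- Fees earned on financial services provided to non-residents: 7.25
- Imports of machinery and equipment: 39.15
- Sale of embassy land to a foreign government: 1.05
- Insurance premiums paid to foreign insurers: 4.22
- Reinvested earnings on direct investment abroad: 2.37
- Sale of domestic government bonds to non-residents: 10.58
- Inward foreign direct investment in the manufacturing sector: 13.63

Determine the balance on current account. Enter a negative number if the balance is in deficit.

18.72

Goods: 46.92 - 39.15 + 6.18 - 11.50 = 2.45
Services: -4.22 - 5.31 + 7.25 + 16.82 + 3.54 = 18.08
Primary income: 2.37
Secondary income: -4.18
Current account = 2.45 + 18.08 + 2.37 + (-4.18) = 18.72
(Excluded from the current account — financial account: domestic pension funds' purchases of foreign equities 4.70, purchases of foreign government bonds by domestic residents 13.58, sale of domestic government bonds to non-residents 10.58, inward foreign direct investment in the manufacturing sector 13.63; capital account: acquisition of foreign patents and trademarks (non-produced assets) 2.37, sale of embassy land to a foreign government 1.05.)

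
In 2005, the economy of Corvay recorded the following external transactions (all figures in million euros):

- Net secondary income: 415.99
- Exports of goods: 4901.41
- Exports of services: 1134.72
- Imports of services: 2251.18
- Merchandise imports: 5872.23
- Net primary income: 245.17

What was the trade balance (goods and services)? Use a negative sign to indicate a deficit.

Goods balance = 4901.41 - 5872.23 = -970.82
Services balance = 1134.72 - 2251.18 = -1116.46
Trade balance (goods + services) = -970.82 + (-1116.46) = -2087.28

-2087.28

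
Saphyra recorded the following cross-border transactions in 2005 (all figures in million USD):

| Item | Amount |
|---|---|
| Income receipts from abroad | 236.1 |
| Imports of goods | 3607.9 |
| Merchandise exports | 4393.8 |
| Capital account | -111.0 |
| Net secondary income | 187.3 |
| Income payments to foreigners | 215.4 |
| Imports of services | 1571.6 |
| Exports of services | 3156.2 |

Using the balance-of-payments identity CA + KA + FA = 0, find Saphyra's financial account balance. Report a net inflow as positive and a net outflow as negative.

-2467.5

Goods balance = 4393.8 - 3607.9 = 785.9
Services balance = 3156.2 - 1571.6 = 1584.6
Trade balance (goods + services) = 785.9 + 1584.6 = 2370.5
Net primary income = 236.1 - 215.4 = 20.7
Net secondary income = 187.3
Current account = 2370.5 + 20.7 + 187.3 = 2578.5
Financial account = -(2578.5 + (-111.0)) = -2467.5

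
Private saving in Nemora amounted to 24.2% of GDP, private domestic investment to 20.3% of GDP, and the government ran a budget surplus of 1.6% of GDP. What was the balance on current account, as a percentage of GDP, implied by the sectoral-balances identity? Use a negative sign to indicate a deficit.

By the sectoral-balances identity, CA = (S_private - I) + (T - G).
Private balance = 24.2 - 20.3 = 3.9
Government balance (T - G) = 1.6
CA = 3.9 + 1.6 = 5.5

5.5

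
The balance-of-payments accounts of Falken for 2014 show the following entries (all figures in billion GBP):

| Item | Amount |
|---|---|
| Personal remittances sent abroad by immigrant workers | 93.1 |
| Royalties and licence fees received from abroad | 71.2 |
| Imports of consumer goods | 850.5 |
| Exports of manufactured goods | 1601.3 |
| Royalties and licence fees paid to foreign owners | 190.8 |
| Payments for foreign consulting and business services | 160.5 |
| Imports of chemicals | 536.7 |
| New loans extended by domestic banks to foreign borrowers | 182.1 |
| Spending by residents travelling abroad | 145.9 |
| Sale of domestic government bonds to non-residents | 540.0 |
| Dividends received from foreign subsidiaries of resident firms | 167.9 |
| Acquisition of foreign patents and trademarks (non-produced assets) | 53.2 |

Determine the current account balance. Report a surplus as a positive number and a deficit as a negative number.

Goods: 1601.3 - 536.7 - 850.5 = 214.1
Services: -190.8 + 71.2 - 145.9 - 160.5 = -426.0
Primary income: 167.9
Secondary income: -93.1
Current account = 214.1 + (-426.0) + 167.9 + (-93.1) = -137.1
(Excluded from the current account — financial account: new loans extended by domestic banks to foreign borrowers 182.1, sale of domestic government bonds to non-residents 540.0; capital account: acquisition of foreign patents and trademarks (non-produced assets) 53.2.)

-137.1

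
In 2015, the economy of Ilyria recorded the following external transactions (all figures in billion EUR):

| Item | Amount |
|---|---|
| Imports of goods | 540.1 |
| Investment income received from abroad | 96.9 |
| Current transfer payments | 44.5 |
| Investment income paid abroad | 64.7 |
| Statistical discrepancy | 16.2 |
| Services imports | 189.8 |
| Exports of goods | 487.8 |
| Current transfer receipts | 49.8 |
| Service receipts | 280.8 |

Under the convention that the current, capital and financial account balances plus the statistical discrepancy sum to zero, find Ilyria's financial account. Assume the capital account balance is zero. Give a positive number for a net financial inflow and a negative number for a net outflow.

Goods balance = 487.8 - 540.1 = -52.3
Services balance = 280.8 - 189.8 = 91.0
Trade balance (goods + services) = -52.3 + 91.0 = 38.7
Net primary income = 96.9 - 64.7 = 32.2
Net secondary income = 49.8 - 44.5 = 5.3
Current account = 38.7 + 32.2 + 5.3 = 76.2
Financial account = -(76.2 + 16.2) = -92.4

-92.4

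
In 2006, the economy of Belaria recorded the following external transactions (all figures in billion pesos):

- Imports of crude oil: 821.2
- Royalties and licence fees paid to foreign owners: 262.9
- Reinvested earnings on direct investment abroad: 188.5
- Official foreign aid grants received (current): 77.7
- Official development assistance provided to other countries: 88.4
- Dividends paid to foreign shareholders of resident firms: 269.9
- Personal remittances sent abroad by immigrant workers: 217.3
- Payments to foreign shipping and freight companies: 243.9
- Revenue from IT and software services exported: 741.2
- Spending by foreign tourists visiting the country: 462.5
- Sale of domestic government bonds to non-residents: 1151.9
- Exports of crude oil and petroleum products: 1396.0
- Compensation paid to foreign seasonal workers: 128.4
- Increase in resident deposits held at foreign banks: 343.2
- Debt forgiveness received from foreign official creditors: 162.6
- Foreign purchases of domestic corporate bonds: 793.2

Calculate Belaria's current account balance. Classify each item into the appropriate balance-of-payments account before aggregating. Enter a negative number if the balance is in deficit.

Goods: 1396.0 - 821.2 = 574.8
Services: -262.9 + 462.5 + 741.2 - 243.9 = 696.9
Primary income: 188.5 - 269.9 - 128.4 = -209.8
Secondary income: 77.7 - 217.3 - 88.4 = -228.0
Current account = 574.8 + 696.9 + (-209.8) + (-228.0) = 833.9
(Excluded from the current account — financial account: sale of domestic government bonds to non-residents 1151.9, increase in resident deposits held at foreign banks 343.2, foreign purchases of domestic corporate bonds 793.2; capital account: debt forgiveness received from foreign official creditors 162.6.)

833.9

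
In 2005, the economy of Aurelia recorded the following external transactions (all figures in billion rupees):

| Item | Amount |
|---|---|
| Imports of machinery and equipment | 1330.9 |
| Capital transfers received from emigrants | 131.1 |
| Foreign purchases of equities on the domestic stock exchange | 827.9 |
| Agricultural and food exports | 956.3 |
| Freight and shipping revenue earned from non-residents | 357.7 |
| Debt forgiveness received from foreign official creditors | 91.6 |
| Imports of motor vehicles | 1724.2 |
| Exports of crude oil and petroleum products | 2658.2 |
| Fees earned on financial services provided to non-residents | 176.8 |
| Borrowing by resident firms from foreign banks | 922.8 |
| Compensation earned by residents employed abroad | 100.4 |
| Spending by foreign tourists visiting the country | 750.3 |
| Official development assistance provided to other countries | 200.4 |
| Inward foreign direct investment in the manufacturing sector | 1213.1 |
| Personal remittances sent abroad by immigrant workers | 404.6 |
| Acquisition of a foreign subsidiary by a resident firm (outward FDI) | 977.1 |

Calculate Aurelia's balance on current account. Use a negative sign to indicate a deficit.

Goods: -1724.2 + 2658.2 + 956.3 - 1330.9 = 559.4
Services: 750.3 + 357.7 + 176.8 = 1284.8
Primary income: 100.4
Secondary income: -404.6 - 200.4 = -605.0
Current account = 559.4 + 1284.8 + 100.4 + (-605.0) = 1339.6
(Excluded from the current account — capital account: capital transfers received from emigrants 131.1, debt forgiveness received from foreign official creditors 91.6; financial account: foreign purchases of equities on the domestic stock exchange 827.9, borrowing by resident firms from foreign banks 922.8, inward foreign direct investment in the manufacturing sector 1213.1, acquisition of a foreign subsidiary by a resident firm (outward FDI) 977.1.)

1339.6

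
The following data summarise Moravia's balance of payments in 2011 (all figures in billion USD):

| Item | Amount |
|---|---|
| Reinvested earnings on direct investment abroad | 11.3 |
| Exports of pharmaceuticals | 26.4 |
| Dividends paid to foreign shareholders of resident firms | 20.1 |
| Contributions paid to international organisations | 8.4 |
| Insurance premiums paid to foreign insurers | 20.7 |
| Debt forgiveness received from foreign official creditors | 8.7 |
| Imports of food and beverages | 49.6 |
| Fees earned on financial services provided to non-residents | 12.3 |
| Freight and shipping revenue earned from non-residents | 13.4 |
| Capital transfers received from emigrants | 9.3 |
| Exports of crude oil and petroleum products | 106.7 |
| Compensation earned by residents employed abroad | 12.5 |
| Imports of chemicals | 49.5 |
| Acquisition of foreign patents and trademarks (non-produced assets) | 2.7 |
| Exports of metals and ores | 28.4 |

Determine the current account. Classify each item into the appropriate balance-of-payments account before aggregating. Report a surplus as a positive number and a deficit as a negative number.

Goods: 26.4 - 49.6 - 49.5 + 106.7 + 28.4 = 62.4
Services: 13.4 + 12.3 - 20.7 = 5.0
Primary income: 12.5 + 11.3 - 20.1 = 3.7
Secondary income: -8.4
Current account = 62.4 + 5.0 + 3.7 + (-8.4) = 62.7
(Excluded from the current account — capital account: debt forgiveness received from foreign official creditors 8.7, capital transfers received from emigrants 9.3, acquisition of foreign patents and trademarks (non-produced assets) 2.7.)

62.7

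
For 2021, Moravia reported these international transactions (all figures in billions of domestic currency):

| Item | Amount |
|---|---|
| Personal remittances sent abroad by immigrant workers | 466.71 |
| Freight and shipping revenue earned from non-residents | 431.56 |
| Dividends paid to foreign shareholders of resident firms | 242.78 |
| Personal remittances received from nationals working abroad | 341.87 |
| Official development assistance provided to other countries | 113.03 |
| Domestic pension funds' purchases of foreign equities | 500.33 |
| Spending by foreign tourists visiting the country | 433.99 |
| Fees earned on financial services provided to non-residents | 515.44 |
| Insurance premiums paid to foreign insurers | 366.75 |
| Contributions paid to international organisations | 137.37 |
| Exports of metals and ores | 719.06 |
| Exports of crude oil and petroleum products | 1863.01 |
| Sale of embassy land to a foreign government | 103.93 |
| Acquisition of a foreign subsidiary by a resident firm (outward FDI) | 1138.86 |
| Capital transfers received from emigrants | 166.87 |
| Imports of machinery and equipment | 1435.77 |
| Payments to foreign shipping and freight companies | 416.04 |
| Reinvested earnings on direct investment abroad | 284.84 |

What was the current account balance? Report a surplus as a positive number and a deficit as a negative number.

1411.32

Goods: -1435.77 + 1863.01 + 719.06 = 1146.30
Services: 515.44 - 416.04 - 366.75 + 433.99 + 431.56 = 598.20
Primary income: -242.78 + 284.84 = 42.06
Secondary income: 341.87 - 137.37 - 466.71 - 113.03 = -375.24
Current account = 1146.30 + 598.20 + 42.06 + (-375.24) = 1411.32
(Excluded from the current account — financial account: domestic pension funds' purchases of foreign equities 500.33, acquisition of a foreign subsidiary by a resident firm (outward FDI) 1138.86; capital account: sale of embassy land to a foreign government 103.93, capital transfers received from emigrants 166.87.)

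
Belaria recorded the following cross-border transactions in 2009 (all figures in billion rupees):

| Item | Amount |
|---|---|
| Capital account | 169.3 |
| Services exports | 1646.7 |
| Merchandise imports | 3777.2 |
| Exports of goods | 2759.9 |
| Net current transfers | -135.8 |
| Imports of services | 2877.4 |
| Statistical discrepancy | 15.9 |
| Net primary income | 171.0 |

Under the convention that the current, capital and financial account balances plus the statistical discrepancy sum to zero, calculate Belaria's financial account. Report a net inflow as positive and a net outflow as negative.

2027.6

Goods balance = 2759.9 - 3777.2 = -1017.3
Services balance = 1646.7 - 2877.4 = -1230.7
Trade balance (goods + services) = -1017.3 + (-1230.7) = -2248.0
Net primary income = 171.0
Net secondary income = -135.8
Current account = -2248.0 + 171.0 + (-135.8) = -2212.8
Financial account = -(-2212.8 + 169.3 + 15.9) = 2027.6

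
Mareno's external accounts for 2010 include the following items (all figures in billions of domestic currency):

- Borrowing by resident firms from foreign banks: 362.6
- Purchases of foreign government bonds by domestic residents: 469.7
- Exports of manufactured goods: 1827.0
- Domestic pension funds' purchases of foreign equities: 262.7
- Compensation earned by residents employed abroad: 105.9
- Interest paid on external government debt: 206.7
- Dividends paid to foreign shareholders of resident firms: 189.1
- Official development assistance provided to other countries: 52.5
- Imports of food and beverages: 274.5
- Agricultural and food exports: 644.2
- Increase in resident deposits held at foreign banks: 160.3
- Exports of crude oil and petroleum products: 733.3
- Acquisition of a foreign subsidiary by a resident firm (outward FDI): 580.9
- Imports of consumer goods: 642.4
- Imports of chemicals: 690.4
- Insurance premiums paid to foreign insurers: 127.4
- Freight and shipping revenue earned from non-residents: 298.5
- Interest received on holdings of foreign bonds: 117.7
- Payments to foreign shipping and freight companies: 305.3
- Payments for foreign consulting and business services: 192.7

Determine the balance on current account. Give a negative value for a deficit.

1045.6

Goods: 733.3 - 274.5 - 642.4 + 644.2 + 1827.0 - 690.4 = 1597.2
Services: 298.5 - 192.7 - 127.4 - 305.3 = -326.9
Primary income: 105.9 - 189.1 - 206.7 + 117.7 = -172.2
Secondary income: -52.5
Current account = 1597.2 + (-326.9) + (-172.2) + (-52.5) = 1045.6
(Excluded from the current account — financial account: borrowing by resident firms from foreign banks 362.6, purchases of foreign government bonds by domestic residents 469.7, domestic pension funds' purchases of foreign equities 262.7, increase in resident deposits held at foreign banks 160.3, acquisition of a foreign subsidiary by a resident firm (outward FDI) 580.9.)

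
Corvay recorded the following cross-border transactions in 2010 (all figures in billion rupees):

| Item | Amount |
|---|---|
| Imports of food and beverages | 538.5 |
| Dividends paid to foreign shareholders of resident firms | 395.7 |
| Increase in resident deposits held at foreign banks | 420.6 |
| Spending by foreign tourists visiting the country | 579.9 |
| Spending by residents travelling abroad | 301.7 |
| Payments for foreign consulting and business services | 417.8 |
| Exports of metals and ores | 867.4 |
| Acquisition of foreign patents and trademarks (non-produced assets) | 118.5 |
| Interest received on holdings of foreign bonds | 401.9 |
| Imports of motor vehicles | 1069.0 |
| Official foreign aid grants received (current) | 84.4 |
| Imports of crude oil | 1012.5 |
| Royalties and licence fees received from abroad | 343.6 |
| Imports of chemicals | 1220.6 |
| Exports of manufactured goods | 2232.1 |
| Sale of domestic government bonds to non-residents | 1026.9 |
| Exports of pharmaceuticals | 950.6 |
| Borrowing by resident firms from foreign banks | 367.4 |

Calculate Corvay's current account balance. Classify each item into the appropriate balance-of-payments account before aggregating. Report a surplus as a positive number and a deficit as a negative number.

Goods: -1220.6 - 1069.0 - 1012.5 + 950.6 + 2232.1 - 538.5 + 867.4 = 209.5
Services: -417.8 - 301.7 + 579.9 + 343.6 = 204.0
Primary income: -395.7 + 401.9 = 6.2
Secondary income: 84.4
Current account = 209.5 + 204.0 + 6.2 + 84.4 = 504.1
(Excluded from the current account — financial account: increase in resident deposits held at foreign banks 420.6, sale of domestic government bonds to non-residents 1026.9, borrowing by resident firms from foreign banks 367.4; capital account: acquisition of foreign patents and trademarks (non-produced assets) 118.5.)

504.1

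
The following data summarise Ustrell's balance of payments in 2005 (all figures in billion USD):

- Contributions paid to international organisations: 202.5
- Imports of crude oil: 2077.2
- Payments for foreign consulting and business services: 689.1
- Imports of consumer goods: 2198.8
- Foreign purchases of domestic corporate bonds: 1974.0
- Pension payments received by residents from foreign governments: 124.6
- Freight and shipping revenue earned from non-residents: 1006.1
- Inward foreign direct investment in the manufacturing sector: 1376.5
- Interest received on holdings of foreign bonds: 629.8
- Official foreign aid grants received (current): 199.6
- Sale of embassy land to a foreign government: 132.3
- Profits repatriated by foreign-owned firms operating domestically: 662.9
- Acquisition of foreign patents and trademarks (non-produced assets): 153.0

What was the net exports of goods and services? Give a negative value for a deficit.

-3959.0

Goods: -2198.8 - 2077.2 = -4276.0
Services: -689.1 + 1006.1 = 317.0
Trade balance = -4276.0 + 317.0 = -3959.0
(Excluded from the trade balance — secondary income: contributions paid to international organisations 202.5, pension payments received by residents from foreign governments 124.6, official foreign aid grants received (current) 199.6; financial account: foreign purchases of domestic corporate bonds 1974.0, inward foreign direct investment in the manufacturing sector 1376.5; primary income: interest received on holdings of foreign bonds 629.8, profits repatriated by foreign-owned firms operating domestically 662.9; capital account: sale of embassy land to a foreign government 132.3, acquisition of foreign patents and trademarks (non-produced assets) 153.0.)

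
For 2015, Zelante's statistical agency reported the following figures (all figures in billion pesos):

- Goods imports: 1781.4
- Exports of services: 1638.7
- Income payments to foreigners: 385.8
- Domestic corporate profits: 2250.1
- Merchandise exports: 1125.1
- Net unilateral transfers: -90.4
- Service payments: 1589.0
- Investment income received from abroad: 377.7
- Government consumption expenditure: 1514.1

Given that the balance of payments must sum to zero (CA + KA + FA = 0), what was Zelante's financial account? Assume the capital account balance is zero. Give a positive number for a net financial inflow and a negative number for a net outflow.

Goods balance = 1125.1 - 1781.4 = -656.3
Services balance = 1638.7 - 1589.0 = 49.7
Trade balance (goods + services) = -656.3 + 49.7 = -606.6
Net primary income = 377.7 - 385.8 = -8.1
Net secondary income = -90.4
Current account = -606.6 + (-8.1) + (-90.4) = -705.1
Financial account = -(-705.1) = 705.1

705.1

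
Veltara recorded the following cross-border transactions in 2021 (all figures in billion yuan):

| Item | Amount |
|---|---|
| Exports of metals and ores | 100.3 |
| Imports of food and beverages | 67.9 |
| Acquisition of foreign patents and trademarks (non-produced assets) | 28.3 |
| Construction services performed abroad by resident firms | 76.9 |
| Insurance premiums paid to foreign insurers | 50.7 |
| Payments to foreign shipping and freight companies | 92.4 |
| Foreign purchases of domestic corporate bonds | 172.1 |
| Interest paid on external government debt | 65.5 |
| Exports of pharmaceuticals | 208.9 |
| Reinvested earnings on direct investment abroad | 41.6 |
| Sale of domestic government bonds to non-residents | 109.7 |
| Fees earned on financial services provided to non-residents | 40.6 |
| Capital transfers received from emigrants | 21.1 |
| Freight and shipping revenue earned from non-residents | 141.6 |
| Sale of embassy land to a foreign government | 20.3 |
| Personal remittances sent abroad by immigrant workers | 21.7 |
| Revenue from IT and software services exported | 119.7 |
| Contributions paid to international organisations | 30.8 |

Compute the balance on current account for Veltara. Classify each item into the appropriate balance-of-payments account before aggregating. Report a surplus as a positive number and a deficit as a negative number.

400.6

Goods: 100.3 + 208.9 - 67.9 = 241.3
Services: 76.9 - 92.4 + 141.6 - 50.7 + 119.7 + 40.6 = 235.7
Primary income: -65.5 + 41.6 = -23.9
Secondary income: -21.7 - 30.8 = -52.5
Current account = 241.3 + 235.7 + (-23.9) + (-52.5) = 400.6
(Excluded from the current account — capital account: acquisition of foreign patents and trademarks (non-produced assets) 28.3, capital transfers received from emigrants 21.1, sale of embassy land to a foreign government 20.3; financial account: foreign purchases of domestic corporate bonds 172.1, sale of domestic government bonds to non-residents 109.7.)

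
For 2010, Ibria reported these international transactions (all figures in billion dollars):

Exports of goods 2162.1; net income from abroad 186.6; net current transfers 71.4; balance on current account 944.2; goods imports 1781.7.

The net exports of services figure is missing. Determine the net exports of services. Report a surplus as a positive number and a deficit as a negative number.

Current account = goods balance + services balance + net primary income + net secondary income
Sum of the known components = 638.4
Net exports of services = CA - (known components) = 944.2 - 638.4 = 305.8

305.8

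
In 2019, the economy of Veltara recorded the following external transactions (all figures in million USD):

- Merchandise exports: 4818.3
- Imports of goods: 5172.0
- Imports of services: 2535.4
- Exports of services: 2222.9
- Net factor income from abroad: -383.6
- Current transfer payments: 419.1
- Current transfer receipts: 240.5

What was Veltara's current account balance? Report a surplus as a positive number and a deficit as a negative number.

Goods balance = 4818.3 - 5172.0 = -353.7
Services balance = 2222.9 - 2535.4 = -312.5
Trade balance (goods + services) = -353.7 + (-312.5) = -666.2
Net primary income = -383.6
Net secondary income = 240.5 - 419.1 = -178.6
Current account = -666.2 + (-383.6) + (-178.6) = -1228.4

-1228.4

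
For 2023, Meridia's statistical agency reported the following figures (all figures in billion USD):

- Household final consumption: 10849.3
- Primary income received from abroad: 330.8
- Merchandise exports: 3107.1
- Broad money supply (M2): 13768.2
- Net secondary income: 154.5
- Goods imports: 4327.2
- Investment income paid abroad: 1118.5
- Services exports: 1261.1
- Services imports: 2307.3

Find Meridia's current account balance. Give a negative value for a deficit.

-2899.5

Goods balance = 3107.1 - 4327.2 = -1220.1
Services balance = 1261.1 - 2307.3 = -1046.2
Trade balance (goods + services) = -1220.1 + (-1046.2) = -2266.3
Net primary income = 330.8 - 1118.5 = -787.7
Net secondary income = 154.5
Current account = -2266.3 + (-787.7) + 154.5 = -2899.5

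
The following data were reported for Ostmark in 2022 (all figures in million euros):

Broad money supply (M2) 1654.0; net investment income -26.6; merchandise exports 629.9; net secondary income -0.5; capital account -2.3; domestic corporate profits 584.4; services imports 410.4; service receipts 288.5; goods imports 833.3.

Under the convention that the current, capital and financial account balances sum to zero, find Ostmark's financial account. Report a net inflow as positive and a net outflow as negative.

354.7

Goods balance = 629.9 - 833.3 = -203.4
Services balance = 288.5 - 410.4 = -121.9
Trade balance (goods + services) = -203.4 + (-121.9) = -325.3
Net primary income = -26.6
Net secondary income = -0.5
Current account = -325.3 + (-26.6) + (-0.5) = -352.4
Financial account = -(-352.4 + (-2.3)) = 354.7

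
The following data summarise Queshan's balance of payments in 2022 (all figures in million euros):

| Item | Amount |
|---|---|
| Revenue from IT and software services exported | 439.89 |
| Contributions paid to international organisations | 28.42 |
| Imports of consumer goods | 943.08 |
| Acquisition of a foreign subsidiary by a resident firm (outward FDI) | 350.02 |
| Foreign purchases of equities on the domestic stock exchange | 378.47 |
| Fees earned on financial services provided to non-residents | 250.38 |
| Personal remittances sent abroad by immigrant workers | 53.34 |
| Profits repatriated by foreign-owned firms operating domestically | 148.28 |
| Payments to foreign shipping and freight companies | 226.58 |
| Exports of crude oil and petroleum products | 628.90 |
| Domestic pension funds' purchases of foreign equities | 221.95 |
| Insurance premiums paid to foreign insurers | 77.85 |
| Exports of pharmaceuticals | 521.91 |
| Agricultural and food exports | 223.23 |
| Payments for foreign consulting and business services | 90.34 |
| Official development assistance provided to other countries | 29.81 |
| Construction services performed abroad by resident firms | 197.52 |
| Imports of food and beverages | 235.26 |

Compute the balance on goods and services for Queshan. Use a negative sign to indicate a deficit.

688.72

Goods: 521.91 + 628.90 - 235.26 + 223.23 - 943.08 = 195.70
Services: -226.58 - 77.85 + 439.89 + 197.52 - 90.34 + 250.38 = 493.02
Trade balance = 195.70 + 493.02 = 688.72
(Excluded from the trade balance — secondary income: contributions paid to international organisations 28.42, personal remittances sent abroad by immigrant workers 53.34, official development assistance provided to other countries 29.81; financial account: acquisition of a foreign subsidiary by a resident firm (outward FDI) 350.02, foreign purchases of equities on the domestic stock exchange 378.47, domestic pension funds' purchases of foreign equities 221.95; primary income: profits repatriated by foreign-owned firms operating domestically 148.28.)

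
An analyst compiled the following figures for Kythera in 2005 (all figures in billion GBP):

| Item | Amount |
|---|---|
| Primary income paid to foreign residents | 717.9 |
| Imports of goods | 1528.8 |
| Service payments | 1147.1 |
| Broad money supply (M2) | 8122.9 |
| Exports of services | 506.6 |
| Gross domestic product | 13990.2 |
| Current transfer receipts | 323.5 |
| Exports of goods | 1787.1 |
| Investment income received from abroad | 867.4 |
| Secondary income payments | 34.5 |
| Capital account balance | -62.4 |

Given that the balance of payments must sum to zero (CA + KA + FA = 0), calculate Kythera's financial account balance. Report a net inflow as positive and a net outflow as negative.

Goods balance = 1787.1 - 1528.8 = 258.3
Services balance = 506.6 - 1147.1 = -640.5
Trade balance (goods + services) = 258.3 + (-640.5) = -382.2
Net primary income = 867.4 - 717.9 = 149.5
Net secondary income = 323.5 - 34.5 = 289.0
Current account = -382.2 + 149.5 + 289.0 = 56.3
Financial account = -(56.3 + (-62.4)) = 6.1

6.1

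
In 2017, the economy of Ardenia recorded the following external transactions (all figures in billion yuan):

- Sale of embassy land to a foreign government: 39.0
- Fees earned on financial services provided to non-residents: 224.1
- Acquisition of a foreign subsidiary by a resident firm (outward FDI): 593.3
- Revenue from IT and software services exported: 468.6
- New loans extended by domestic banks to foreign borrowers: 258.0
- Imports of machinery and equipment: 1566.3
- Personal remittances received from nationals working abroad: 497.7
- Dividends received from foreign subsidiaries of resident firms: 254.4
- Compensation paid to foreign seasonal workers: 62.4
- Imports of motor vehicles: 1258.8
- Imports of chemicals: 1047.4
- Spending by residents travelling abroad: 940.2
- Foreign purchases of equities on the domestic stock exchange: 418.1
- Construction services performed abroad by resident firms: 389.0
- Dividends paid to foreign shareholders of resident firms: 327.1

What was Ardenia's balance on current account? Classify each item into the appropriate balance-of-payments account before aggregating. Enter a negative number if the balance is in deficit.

Goods: -1047.4 - 1258.8 - 1566.3 = -3872.5
Services: 389.0 - 940.2 + 224.1 + 468.6 = 141.5
Primary income: -327.1 + 254.4 - 62.4 = -135.1
Secondary income: 497.7
Current account = (-3872.5) + 141.5 + (-135.1) + 497.7 = -3368.4
(Excluded from the current account — capital account: sale of embassy land to a foreign government 39.0; financial account: acquisition of a foreign subsidiary by a resident firm (outward FDI) 593.3, new loans extended by domestic banks to foreign borrowers 258.0, foreign purchases of equities on the domestic stock exchange 418.1.)

-3368.4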